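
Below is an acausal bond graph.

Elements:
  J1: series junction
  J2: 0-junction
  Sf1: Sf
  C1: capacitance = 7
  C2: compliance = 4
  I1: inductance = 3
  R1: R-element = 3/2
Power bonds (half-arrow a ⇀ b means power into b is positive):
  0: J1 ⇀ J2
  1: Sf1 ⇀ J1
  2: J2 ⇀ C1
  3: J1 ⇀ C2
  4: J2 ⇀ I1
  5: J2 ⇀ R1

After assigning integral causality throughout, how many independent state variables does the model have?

3  (C1, C2, I1 all integral)

bond 1 stroke at Sf1  (Sf1: flow source, stroke at near end)
bond 0 stroke at J1  (1-jn J1 has f-setter on 1)
bond 3 stroke at J1  (common-f at J1 fixed by 1)
bond 2 stroke at J2  (prefer integral on C1)
bond 4 stroke at I1  (0-jn J2 has e-setter on 2)
bond 5 stroke at R1  (common-e at J2 fixed by 2)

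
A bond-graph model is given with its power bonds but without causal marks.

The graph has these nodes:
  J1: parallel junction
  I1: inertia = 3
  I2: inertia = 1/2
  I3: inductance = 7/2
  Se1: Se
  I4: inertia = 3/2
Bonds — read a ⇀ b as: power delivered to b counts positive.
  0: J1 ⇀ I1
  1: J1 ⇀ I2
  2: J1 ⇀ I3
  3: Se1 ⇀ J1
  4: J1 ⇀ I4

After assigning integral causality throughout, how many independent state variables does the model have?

#3 →J1  (source Se1 imposes e)
#0 →I1  (J1 effort already set via bond 3)
#1 →I2  (J1 effort already set via bond 3)
#2 →I3  (common-e at J1 fixed by 3)
#4 →I4  (0-jn J1 has e-setter on 3)

4  (I1, I2, I3, I4 all integral)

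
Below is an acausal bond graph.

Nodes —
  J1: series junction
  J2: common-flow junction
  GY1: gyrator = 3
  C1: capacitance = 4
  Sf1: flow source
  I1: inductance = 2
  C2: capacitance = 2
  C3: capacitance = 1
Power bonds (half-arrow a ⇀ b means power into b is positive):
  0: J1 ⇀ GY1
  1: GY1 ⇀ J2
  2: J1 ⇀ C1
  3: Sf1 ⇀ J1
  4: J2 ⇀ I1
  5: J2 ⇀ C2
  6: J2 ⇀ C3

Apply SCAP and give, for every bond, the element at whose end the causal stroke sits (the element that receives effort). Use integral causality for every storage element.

β3 stroke→Sf1  (Sf1 fixes flow; stroke at Sf1)
β0 stroke→J1  (1-jn J1 has f-setter on 3)
β2 stroke→J1  (common-f at J1 fixed by 3)
β1 stroke→J2  (GY1 both-in/both-out from 0)
β4 stroke→I1  (prefer integral on I1)
β5 stroke→J2  (J2: bond 4 brought flow, rest push out)
β6 stroke→J2  (common-f at J2 fixed by 4)

b0 stroke at J1
b1 stroke at J2
b2 stroke at J1
b3 stroke at Sf1
b4 stroke at I1
b5 stroke at J2
b6 stroke at J2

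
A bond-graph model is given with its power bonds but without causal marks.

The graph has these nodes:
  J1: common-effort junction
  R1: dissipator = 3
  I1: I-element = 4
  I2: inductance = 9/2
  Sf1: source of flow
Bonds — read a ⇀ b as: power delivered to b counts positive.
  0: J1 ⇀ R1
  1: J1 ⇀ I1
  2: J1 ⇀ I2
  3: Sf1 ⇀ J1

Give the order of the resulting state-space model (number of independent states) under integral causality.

b3 stroke→Sf1  (Sf1 fixes flow; stroke at Sf1)
b1 stroke→I1  (I1: I, integral causality)
b2 stroke→I2  (prefer integral on I2)
b0 stroke→J1  (only one effort-in slot at J1)

2  (I1, I2 all integral)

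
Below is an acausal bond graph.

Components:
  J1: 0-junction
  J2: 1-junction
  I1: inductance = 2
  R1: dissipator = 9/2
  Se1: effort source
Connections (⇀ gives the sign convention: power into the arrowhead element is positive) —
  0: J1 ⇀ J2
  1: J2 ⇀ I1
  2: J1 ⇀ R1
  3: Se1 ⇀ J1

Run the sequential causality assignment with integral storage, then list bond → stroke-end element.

#3 →J1  (Se1 fixes effort; stroke away)
#0 →J2  (0-jn J1 has e-setter on 3)
#2 →R1  (J1: bond 3 brought effort, rest push out)
#1 →I1  (J2 needs exactly one f-in)

β0 →J2
β1 →I1
β2 →R1
β3 →J1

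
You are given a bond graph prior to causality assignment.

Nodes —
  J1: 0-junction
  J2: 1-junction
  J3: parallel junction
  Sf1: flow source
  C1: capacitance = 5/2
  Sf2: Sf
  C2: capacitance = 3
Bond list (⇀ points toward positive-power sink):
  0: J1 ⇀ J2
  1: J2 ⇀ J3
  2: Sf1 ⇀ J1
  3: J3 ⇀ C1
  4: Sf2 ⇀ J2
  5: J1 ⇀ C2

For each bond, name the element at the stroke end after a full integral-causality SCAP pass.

b2 →Sf1  (source Sf1 imposes f)
b4 →Sf2  (Sf2: flow source, stroke at near end)
b0 →J2  (common-f at J2 fixed by 4)
b1 →J2  (J2 flow already set via bond 4)
b3 →J3  (J3: last free bond brings effort in)
b5 →J1  (only one effort-in slot at J1)

#0 →J2
#1 →J2
#2 →Sf1
#3 →J3
#4 →Sf2
#5 →J1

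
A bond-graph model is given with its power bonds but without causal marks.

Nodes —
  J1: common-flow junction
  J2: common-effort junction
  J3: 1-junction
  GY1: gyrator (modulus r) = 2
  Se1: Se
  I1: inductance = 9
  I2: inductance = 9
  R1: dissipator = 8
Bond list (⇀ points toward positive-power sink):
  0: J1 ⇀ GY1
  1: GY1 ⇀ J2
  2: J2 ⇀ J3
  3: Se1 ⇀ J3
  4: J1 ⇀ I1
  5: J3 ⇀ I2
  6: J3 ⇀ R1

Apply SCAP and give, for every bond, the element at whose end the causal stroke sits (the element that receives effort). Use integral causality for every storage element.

#0 →J1
#1 →J2
#2 →J3
#3 →J3
#4 →I1
#5 →I2
#6 →J3

#3 stroke→J3  (Se1 fixes effort; stroke away)
#4 stroke→I1  (I1: I, integral causality)
#0 stroke→J1  (common-f at J1 fixed by 4)
#1 stroke→J2  (GY1: gyrator matches bond 0)
#2 stroke→J3  (common-e at J2 fixed by 1)
#5 stroke→I2  (prefer integral on I2)
#6 stroke→J3  (1-jn J3 has f-setter on 5)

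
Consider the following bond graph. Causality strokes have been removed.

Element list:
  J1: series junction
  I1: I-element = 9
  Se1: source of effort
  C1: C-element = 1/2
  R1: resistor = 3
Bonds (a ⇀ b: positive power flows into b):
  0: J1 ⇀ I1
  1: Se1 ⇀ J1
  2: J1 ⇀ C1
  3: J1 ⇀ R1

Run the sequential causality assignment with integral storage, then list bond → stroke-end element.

b1 →J1  (Se1: effort source, stroke at far end)
b0 →I1  (I1: I, integral causality)
b2 →J1  (1-jn J1 has f-setter on 0)
b3 →J1  (1-jn J1 has f-setter on 0)

bond 0 stroke→I1
bond 1 stroke→J1
bond 2 stroke→J1
bond 3 stroke→J1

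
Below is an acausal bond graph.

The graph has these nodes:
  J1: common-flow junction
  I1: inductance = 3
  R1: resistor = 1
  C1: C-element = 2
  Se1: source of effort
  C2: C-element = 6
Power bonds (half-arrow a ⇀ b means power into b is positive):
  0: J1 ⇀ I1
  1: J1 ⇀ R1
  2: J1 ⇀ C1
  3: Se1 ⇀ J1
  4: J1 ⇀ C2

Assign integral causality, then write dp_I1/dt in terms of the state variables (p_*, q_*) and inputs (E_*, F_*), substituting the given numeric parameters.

dp_I1/dt = E_Se1 - p_I1/3 - q_C1/2 - q_C2/6

bond 3 →J1  (Se1 fixes effort; stroke away)
bond 0 →I1  (I1: I, integral causality)
bond 1 →J1  (common-f at J1 fixed by 0)
bond 2 →J1  (J1 flow already set via bond 0)
bond 4 →J1  (J1: bond 0 brought flow, rest push out)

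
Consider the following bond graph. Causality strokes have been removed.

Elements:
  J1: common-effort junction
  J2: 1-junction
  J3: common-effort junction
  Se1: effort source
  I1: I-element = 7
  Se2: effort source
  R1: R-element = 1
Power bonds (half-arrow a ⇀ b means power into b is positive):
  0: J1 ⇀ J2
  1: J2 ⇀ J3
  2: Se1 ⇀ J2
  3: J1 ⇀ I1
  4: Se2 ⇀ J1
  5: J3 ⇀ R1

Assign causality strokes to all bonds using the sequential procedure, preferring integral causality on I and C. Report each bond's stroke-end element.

β0 stroke→J2
β1 stroke→J3
β2 stroke→J2
β3 stroke→I1
β4 stroke→J1
β5 stroke→R1

#2 stroke→J2  (Se1 fixes effort; stroke away)
#4 stroke→J1  (source Se2 imposes e)
#0 stroke→J2  (J1 effort already set via bond 4)
#3 stroke→I1  (common-e at J1 fixed by 4)
#1 stroke→J3  (J2 needs exactly one f-in)
#5 stroke→R1  (0-jn J3 has e-setter on 1)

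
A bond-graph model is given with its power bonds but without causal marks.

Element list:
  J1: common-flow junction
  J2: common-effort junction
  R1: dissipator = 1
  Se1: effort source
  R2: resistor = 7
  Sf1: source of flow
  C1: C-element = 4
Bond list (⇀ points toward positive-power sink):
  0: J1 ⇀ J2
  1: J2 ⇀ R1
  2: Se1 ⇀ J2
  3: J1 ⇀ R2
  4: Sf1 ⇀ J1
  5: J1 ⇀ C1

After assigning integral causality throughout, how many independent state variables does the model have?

1  (C1 all integral)

b2 stroke→J2  (source Se1 imposes e)
b4 stroke→Sf1  (source Sf1 imposes f)
b0 stroke→J1  (J1 flow already set via bond 4)
b3 stroke→J1  (J1: bond 4 brought flow, rest push out)
b5 stroke→J1  (1-jn J1 has f-setter on 4)
b1 stroke→R1  (J2: bond 2 brought effort, rest push out)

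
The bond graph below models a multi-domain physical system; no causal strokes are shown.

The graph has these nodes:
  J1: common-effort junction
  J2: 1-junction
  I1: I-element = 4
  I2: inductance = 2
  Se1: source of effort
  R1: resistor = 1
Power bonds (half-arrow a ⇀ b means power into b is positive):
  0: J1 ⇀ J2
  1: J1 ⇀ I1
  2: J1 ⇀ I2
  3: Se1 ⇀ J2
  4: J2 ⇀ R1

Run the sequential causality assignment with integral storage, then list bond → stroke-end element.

β3 stroke→J2  (Se1 fixes effort; stroke away)
β1 stroke→I1  (I1 outputs flow p/I1)
β2 stroke→I2  (I2: I, integral causality)
β0 stroke→J1  (J1 needs exactly one e-in)
β4 stroke→J2  (1-jn J2 has f-setter on 0)

bond 0 stroke→J1
bond 1 stroke→I1
bond 2 stroke→I2
bond 3 stroke→J2
bond 4 stroke→J2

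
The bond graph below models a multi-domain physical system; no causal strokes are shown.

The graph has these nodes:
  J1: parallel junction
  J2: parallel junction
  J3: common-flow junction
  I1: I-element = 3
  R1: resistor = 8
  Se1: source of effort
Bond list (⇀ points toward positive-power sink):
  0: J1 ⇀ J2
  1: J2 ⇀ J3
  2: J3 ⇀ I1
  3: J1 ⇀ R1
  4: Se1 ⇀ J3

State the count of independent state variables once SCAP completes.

1  (I1 all integral)

b4 stroke→J3  (Se1 fixes effort; stroke away)
b2 stroke→I1  (I1 integral (f out))
b1 stroke→J3  (1-jn J3 has f-setter on 2)
b0 stroke→J2  (J2 needs exactly one e-in)
b3 stroke→J1  (only one effort-in slot at J1)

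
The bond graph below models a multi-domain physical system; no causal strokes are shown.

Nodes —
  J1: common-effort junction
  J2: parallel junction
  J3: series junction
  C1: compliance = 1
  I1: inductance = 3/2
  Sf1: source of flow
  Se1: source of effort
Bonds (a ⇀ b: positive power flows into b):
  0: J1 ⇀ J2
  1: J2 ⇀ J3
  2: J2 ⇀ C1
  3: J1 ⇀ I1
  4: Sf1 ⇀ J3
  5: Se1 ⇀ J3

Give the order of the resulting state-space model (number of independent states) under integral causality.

2  (C1, I1 all integral)

b4 stroke at Sf1  (Sf1: flow source, stroke at near end)
b5 stroke at J3  (Se1 (Se) sets effort on bond)
b1 stroke at J3  (common-f at J3 fixed by 4)
b2 stroke at J2  (C1: C, integral causality)
b0 stroke at J1  (J2 effort already set via bond 2)
b3 stroke at I1  (0-jn J1 has e-setter on 0)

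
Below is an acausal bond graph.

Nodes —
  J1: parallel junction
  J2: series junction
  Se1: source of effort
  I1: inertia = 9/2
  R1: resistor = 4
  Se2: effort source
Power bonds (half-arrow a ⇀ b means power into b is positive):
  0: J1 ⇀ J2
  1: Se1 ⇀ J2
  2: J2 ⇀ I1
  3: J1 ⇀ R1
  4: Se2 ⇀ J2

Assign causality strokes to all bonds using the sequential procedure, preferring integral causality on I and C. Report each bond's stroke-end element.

β1 |J2  (source Se1 imposes e)
β4 |J2  (Se2 fixes effort; stroke away)
β2 |I1  (prefer integral on I1)
β0 |J2  (common-f at J2 fixed by 2)
β3 |J1  (J1: last free bond brings effort in)

#0 stroke at J2
#1 stroke at J2
#2 stroke at I1
#3 stroke at J1
#4 stroke at J2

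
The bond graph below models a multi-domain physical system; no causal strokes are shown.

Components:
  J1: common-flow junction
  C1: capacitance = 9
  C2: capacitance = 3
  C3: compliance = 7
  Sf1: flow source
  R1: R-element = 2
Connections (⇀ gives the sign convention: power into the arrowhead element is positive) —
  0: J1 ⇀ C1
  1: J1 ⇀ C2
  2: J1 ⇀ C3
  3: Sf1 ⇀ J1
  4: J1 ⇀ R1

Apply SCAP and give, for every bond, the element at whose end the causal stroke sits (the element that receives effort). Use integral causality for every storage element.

#3 stroke→Sf1  (Sf1: flow source, stroke at near end)
#0 stroke→J1  (common-f at J1 fixed by 3)
#1 stroke→J1  (J1 flow already set via bond 3)
#2 stroke→J1  (J1: bond 3 brought flow, rest push out)
#4 stroke→J1  (J1 flow already set via bond 3)

β0 |J1
β1 |J1
β2 |J1
β3 |Sf1
β4 |J1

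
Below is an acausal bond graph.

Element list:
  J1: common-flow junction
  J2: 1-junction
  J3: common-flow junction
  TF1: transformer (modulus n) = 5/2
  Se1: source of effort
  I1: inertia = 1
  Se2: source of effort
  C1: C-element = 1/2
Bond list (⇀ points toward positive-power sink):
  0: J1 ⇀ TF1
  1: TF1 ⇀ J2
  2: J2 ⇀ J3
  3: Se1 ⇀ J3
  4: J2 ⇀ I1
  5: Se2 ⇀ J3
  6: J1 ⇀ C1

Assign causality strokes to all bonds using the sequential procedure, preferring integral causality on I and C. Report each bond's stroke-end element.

#0 stroke at TF1
#1 stroke at J2
#2 stroke at J2
#3 stroke at J3
#4 stroke at I1
#5 stroke at J3
#6 stroke at J1

bond 3 |J3  (Se1: effort source, stroke at far end)
bond 5 |J3  (Se2 (Se) sets effort on bond)
bond 2 |J2  (J3: last free bond brings flow in)
bond 4 |I1  (I1 outputs flow p/I1)
bond 1 |J2  (common-f at J2 fixed by 4)
bond 0 |TF1  (TF TF1: opposite of bond 1)
bond 6 |J1  (common-f at J1 fixed by 0)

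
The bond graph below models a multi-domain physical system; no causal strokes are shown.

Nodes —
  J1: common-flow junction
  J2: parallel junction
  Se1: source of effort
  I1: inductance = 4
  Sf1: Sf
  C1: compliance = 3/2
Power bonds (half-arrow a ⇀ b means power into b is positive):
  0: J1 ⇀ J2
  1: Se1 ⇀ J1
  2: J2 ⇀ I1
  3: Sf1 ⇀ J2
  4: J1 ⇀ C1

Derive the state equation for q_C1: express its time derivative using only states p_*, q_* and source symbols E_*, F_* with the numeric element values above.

β1 stroke at J1  (Se1 (Se) sets effort on bond)
β3 stroke at Sf1  (Sf1 (Sf) sets flow on bond)
β2 stroke at I1  (I1: I, integral causality)
β0 stroke at J2  (only one effort-in slot at J2)
β4 stroke at J1  (J1 flow already set via bond 0)

dq_C1/dt = -F_Sf1 + p_I1/4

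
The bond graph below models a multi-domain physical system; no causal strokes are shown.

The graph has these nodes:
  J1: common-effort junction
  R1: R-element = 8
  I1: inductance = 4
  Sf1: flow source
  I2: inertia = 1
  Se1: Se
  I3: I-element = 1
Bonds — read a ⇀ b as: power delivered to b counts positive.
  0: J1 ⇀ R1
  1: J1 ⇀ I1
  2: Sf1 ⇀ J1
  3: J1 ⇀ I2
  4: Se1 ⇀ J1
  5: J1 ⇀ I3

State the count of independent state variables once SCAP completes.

b2 →Sf1  (source Sf1 imposes f)
b4 →J1  (Se1 (Se) sets effort on bond)
b0 →R1  (J1: bond 4 brought effort, rest push out)
b1 →I1  (common-e at J1 fixed by 4)
b3 →I2  (J1 effort already set via bond 4)
b5 →I3  (0-jn J1 has e-setter on 4)

3  (I1, I2, I3 all integral)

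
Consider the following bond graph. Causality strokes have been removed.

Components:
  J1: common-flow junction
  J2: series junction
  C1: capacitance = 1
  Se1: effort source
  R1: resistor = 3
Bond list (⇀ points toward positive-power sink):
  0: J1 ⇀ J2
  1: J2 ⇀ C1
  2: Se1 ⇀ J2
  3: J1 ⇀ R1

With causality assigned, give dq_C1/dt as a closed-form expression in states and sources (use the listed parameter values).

dq_C1/dt = E_Se1/3 - q_C1/3

β2 stroke at J2  (Se1 (Se) sets effort on bond)
β1 stroke at J2  (prefer integral on C1)
β0 stroke at J1  (only one flow-in slot at J2)
β3 stroke at R1  (only one flow-in slot at J1)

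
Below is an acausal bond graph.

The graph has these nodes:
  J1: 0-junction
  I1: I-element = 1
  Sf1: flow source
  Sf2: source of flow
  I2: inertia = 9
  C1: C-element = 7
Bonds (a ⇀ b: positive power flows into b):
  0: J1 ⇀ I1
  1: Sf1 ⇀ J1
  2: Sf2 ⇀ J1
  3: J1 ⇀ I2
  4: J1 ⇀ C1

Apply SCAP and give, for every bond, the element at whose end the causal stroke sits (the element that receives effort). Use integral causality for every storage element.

b1 stroke at Sf1  (Sf1: flow source, stroke at near end)
b2 stroke at Sf2  (Sf2 fixes flow; stroke at Sf2)
b0 stroke at I1  (I1 integral (f out))
b3 stroke at I2  (I2: I, integral causality)
b4 stroke at J1  (only one effort-in slot at J1)

b0 stroke at I1
b1 stroke at Sf1
b2 stroke at Sf2
b3 stroke at I2
b4 stroke at J1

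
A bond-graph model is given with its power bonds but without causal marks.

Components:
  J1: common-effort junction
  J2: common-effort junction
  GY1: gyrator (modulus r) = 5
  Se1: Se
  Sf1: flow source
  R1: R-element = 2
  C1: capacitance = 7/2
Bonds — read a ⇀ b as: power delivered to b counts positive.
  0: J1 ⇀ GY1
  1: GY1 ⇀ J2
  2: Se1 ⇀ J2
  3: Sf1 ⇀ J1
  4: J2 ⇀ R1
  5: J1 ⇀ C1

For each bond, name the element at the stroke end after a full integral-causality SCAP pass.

#2 →J2  (source Se1 imposes e)
#3 →Sf1  (Sf1: flow source, stroke at near end)
#1 →GY1  (J2 effort already set via bond 2)
#4 →R1  (J2 effort already set via bond 2)
#0 →GY1  (GY GY1: same side as bond 1)
#5 →J1  (only one effort-in slot at J1)

b0 stroke at GY1
b1 stroke at GY1
b2 stroke at J2
b3 stroke at Sf1
b4 stroke at R1
b5 stroke at J1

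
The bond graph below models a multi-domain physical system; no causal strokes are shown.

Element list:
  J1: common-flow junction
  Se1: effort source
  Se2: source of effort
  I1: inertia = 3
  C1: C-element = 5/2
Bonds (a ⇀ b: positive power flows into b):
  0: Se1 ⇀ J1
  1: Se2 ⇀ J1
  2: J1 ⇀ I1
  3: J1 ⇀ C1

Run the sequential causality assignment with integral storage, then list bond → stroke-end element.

#0 |J1  (Se1 (Se) sets effort on bond)
#1 |J1  (source Se2 imposes e)
#2 |I1  (I1: I, integral causality)
#3 |J1  (1-jn J1 has f-setter on 2)

β0 stroke→J1
β1 stroke→J1
β2 stroke→I1
β3 stroke→J1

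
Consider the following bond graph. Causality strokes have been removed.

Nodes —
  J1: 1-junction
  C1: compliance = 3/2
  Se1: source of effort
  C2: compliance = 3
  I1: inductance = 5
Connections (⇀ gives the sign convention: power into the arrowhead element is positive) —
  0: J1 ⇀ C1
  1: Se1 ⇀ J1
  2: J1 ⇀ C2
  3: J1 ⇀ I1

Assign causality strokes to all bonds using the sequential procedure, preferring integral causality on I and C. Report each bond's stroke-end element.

bond 0 stroke→J1
bond 1 stroke→J1
bond 2 stroke→J1
bond 3 stroke→I1

#1 stroke at J1  (Se1 fixes effort; stroke away)
#0 stroke at J1  (prefer integral on C1)
#2 stroke at J1  (C2 integral (e out))
#3 stroke at I1  (J1 needs exactly one f-in)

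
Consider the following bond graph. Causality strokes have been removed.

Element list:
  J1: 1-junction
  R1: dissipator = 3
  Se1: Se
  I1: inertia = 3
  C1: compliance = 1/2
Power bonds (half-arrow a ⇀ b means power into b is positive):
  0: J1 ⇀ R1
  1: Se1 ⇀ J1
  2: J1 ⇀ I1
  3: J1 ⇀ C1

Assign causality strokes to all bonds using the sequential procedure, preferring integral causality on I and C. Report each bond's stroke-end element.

β1 stroke→J1  (source Se1 imposes e)
β2 stroke→I1  (prefer integral on I1)
β0 stroke→J1  (common-f at J1 fixed by 2)
β3 stroke→J1  (J1 flow already set via bond 2)

bond 0 |J1
bond 1 |J1
bond 2 |I1
bond 3 |J1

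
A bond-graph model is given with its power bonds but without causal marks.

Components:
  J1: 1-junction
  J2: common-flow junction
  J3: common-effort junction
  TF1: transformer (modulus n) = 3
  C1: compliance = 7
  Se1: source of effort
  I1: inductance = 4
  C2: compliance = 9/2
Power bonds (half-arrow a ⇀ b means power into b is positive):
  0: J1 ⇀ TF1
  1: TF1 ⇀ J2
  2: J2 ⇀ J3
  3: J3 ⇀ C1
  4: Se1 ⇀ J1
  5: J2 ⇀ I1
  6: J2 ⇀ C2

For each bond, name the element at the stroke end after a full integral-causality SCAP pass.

#4 →J1  (Se1 fixes effort; stroke away)
#0 →TF1  (only one flow-in slot at J1)
#1 →J2  (TF TF1: opposite of bond 0)
#3 →J3  (C1: C, integral causality)
#2 →J2  (common-e at J3 fixed by 3)
#5 →I1  (I1 outputs flow p/I1)
#6 →J2  (J2: bond 5 brought flow, rest push out)

b0 |TF1
b1 |J2
b2 |J2
b3 |J3
b4 |J1
b5 |I1
b6 |J2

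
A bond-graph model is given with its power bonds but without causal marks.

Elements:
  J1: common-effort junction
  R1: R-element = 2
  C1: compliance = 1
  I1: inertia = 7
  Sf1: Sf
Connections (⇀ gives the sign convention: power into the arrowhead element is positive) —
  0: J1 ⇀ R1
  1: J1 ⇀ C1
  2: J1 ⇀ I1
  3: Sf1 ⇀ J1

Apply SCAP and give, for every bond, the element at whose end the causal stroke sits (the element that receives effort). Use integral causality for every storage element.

β3 →Sf1  (source Sf1 imposes f)
β1 →J1  (C1 integral (e out))
β0 →R1  (0-jn J1 has e-setter on 1)
β2 →I1  (common-e at J1 fixed by 1)

b0 stroke at R1
b1 stroke at J1
b2 stroke at I1
b3 stroke at Sf1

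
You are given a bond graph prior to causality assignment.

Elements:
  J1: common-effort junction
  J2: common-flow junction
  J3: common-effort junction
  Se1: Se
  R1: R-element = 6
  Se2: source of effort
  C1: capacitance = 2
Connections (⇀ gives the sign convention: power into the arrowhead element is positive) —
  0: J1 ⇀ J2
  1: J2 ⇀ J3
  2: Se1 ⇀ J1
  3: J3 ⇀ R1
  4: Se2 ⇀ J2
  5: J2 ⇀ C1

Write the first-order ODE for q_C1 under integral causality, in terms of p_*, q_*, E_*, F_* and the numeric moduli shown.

dq_C1/dt = E_Se1/6 + E_Se2/6 - q_C1/12

β2 stroke at J1  (Se1: effort source, stroke at far end)
β4 stroke at J2  (Se2 fixes effort; stroke away)
β0 stroke at J2  (J1: bond 2 brought effort, rest push out)
β5 stroke at J2  (C1: C, integral causality)
β1 stroke at J3  (closing 1-jn rule on J2)
β3 stroke at R1  (0-jn J3 has e-setter on 1)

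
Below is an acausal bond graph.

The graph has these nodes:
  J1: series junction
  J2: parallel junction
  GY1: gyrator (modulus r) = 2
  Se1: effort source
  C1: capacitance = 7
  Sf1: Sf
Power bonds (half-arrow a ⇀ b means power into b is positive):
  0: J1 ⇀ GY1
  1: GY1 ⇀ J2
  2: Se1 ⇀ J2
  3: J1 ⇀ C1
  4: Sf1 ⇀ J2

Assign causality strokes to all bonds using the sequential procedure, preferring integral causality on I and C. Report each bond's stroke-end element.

β0 stroke→GY1
β1 stroke→GY1
β2 stroke→J2
β3 stroke→J1
β4 stroke→Sf1

b2 stroke→J2  (Se1: effort source, stroke at far end)
b4 stroke→Sf1  (Sf1 fixes flow; stroke at Sf1)
b1 stroke→GY1  (common-e at J2 fixed by 2)
b0 stroke→GY1  (through GY1, causality inverts; strokes same side of GY1)
b3 stroke→J1  (J1: bond 0 brought flow, rest push out)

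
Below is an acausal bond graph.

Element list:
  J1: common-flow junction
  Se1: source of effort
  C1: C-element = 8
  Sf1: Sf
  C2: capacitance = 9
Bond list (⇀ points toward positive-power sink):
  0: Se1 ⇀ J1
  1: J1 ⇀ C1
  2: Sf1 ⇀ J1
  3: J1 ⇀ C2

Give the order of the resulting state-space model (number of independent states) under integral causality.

#0 |J1  (Se1 (Se) sets effort on bond)
#2 |Sf1  (source Sf1 imposes f)
#1 |J1  (1-jn J1 has f-setter on 2)
#3 |J1  (J1: bond 2 brought flow, rest push out)

2  (C1, C2 all integral)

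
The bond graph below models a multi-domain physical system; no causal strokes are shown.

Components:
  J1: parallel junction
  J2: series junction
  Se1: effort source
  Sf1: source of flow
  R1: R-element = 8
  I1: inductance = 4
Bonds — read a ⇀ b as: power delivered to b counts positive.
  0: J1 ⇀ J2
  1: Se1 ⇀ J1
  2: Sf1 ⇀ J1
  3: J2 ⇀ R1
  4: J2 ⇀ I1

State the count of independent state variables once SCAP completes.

1  (I1 all integral)

β1 |J1  (Se1: effort source, stroke at far end)
β2 |Sf1  (Sf1 (Sf) sets flow on bond)
β0 |J2  (J1 effort already set via bond 1)
β4 |I1  (I1 integral (f out))
β3 |J2  (J2 flow already set via bond 4)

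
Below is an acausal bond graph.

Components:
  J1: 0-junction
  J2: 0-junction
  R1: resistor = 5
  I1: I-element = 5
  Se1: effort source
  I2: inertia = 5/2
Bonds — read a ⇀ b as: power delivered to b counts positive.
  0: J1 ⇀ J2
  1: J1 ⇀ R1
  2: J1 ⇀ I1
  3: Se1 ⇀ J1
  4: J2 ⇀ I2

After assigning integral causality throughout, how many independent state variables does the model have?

2  (I1, I2 all integral)

bond 3 stroke at J1  (Se1: effort source, stroke at far end)
bond 0 stroke at J2  (J1 effort already set via bond 3)
bond 1 stroke at R1  (J1 effort already set via bond 3)
bond 2 stroke at I1  (common-e at J1 fixed by 3)
bond 4 stroke at I2  (common-e at J2 fixed by 0)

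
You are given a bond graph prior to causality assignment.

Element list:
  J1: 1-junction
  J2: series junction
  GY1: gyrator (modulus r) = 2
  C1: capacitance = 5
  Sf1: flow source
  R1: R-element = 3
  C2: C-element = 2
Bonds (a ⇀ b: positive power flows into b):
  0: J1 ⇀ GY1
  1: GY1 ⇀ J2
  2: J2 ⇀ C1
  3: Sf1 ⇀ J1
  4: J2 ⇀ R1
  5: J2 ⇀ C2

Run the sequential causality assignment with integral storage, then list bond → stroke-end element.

b3 stroke→Sf1  (Sf1 fixes flow; stroke at Sf1)
b0 stroke→J1  (1-jn J1 has f-setter on 3)
b1 stroke→J2  (through GY1, causality inverts; strokes same side of GY1)
b2 stroke→J2  (C1: C, integral causality)
b5 stroke→J2  (C2: C, integral causality)
b4 stroke→R1  (only one flow-in slot at J2)

b0 |J1
b1 |J2
b2 |J2
b3 |Sf1
b4 |R1
b5 |J2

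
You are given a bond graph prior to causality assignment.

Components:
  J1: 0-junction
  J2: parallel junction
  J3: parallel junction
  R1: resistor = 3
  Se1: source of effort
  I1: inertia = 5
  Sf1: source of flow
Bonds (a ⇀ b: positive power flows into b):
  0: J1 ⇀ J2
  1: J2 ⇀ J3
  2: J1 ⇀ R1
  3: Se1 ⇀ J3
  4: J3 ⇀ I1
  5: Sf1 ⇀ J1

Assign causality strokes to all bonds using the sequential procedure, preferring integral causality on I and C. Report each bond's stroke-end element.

b3 |J3  (Se1 fixes effort; stroke away)
b5 |Sf1  (Sf1: flow source, stroke at near end)
b1 |J2  (0-jn J3 has e-setter on 3)
b4 |I1  (J3 effort already set via bond 3)
b0 |J1  (0-jn J2 has e-setter on 1)
b2 |R1  (0-jn J1 has e-setter on 0)

#0 |J1
#1 |J2
#2 |R1
#3 |J3
#4 |I1
#5 |Sf1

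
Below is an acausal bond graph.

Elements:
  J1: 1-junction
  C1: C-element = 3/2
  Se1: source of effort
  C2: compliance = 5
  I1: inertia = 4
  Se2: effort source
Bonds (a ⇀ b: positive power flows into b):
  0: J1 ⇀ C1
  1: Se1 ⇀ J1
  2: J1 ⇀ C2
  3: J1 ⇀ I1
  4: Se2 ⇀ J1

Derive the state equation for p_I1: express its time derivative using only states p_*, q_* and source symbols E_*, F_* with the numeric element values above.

b1 stroke→J1  (Se1 (Se) sets effort on bond)
b4 stroke→J1  (Se2: effort source, stroke at far end)
b0 stroke→J1  (C1: C, integral causality)
b2 stroke→J1  (C2 outputs effort q/C2)
b3 stroke→I1  (J1: last free bond brings flow in)

dp_I1/dt = E_Se1 + E_Se2 - 2*q_C1/3 - q_C2/5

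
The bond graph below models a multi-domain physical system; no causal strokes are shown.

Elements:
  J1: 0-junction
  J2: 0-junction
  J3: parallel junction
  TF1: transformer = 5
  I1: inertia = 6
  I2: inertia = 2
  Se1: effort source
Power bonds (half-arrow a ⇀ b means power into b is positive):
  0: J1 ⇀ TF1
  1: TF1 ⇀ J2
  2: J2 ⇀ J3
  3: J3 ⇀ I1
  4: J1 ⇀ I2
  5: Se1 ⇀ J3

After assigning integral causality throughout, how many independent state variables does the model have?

2  (I1, I2 all integral)

β5 stroke→J3  (Se1 (Se) sets effort on bond)
β2 stroke→J2  (J3: bond 5 brought effort, rest push out)
β3 stroke→I1  (J3: bond 5 brought effort, rest push out)
β1 stroke→TF1  (J2: bond 2 brought effort, rest push out)
β0 stroke→J1  (TF1: transformer flips bond 1)
β4 stroke→I2  (0-jn J1 has e-setter on 0)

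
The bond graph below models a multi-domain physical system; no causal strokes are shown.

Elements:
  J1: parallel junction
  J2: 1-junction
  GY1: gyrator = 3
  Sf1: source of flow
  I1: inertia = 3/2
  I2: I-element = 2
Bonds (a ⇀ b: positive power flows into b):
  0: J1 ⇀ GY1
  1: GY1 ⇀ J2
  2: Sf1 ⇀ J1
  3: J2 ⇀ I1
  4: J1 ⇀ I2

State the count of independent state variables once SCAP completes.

b2 stroke→Sf1  (source Sf1 imposes f)
b3 stroke→I1  (I1: I, integral causality)
b1 stroke→J2  (J2 flow already set via bond 3)
b0 stroke→J1  (through GY1, causality inverts; strokes same side of GY1)
b4 stroke→I2  (J1 effort already set via bond 0)

2  (I1, I2 all integral)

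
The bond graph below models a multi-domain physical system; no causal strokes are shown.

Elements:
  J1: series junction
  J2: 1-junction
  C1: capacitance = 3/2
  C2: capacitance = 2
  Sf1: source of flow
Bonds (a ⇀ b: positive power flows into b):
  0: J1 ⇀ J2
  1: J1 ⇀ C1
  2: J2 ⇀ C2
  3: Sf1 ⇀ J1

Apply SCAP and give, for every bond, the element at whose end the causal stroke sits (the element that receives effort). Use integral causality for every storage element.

β0 |J1
β1 |J1
β2 |J2
β3 |Sf1

#3 →Sf1  (Sf1 (Sf) sets flow on bond)
#0 →J1  (J1 flow already set via bond 3)
#1 →J1  (J1: bond 3 brought flow, rest push out)
#2 →J2  (J2: bond 0 brought flow, rest push out)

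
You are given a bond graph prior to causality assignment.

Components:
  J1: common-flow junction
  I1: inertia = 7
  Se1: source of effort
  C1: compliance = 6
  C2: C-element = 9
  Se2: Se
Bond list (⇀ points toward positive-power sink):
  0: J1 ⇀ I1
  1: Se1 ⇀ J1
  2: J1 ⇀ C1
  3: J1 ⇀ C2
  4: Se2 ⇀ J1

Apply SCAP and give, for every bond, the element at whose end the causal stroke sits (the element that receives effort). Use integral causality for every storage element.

β1 stroke→J1  (Se1 (Se) sets effort on bond)
β4 stroke→J1  (Se2 (Se) sets effort on bond)
β0 stroke→I1  (prefer integral on I1)
β2 stroke→J1  (1-jn J1 has f-setter on 0)
β3 stroke→J1  (J1 flow already set via bond 0)

b0 →I1
b1 →J1
b2 →J1
b3 →J1
b4 →J1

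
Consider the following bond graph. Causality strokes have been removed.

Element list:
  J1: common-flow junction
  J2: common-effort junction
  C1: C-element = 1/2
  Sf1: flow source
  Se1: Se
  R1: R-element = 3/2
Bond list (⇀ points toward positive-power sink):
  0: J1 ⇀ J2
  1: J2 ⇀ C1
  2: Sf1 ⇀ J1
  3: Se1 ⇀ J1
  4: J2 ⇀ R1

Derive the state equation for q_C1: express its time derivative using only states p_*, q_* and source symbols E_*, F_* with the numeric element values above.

dq_C1/dt = F_Sf1 - 4*q_C1/3

b2 stroke at Sf1  (Sf1 (Sf) sets flow on bond)
b3 stroke at J1  (Se1: effort source, stroke at far end)
b0 stroke at J1  (common-f at J1 fixed by 2)
b1 stroke at J2  (C1 outputs effort q/C1)
b4 stroke at R1  (common-e at J2 fixed by 1)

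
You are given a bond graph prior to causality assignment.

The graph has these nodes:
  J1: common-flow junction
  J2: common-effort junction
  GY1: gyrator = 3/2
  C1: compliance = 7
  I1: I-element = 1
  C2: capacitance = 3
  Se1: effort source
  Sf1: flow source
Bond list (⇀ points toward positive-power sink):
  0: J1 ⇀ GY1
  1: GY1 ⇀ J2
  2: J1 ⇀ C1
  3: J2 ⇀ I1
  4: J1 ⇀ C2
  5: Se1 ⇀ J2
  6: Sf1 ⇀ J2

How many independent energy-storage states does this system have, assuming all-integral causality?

bond 5 →J2  (Se1 (Se) sets effort on bond)
bond 6 →Sf1  (Sf1 fixes flow; stroke at Sf1)
bond 1 →GY1  (common-e at J2 fixed by 5)
bond 3 →I1  (common-e at J2 fixed by 5)
bond 0 →GY1  (GY GY1: same side as bond 1)
bond 2 →J1  (J1 flow already set via bond 0)
bond 4 →J1  (J1: bond 0 brought flow, rest push out)

3  (C1, C2, I1 all integral)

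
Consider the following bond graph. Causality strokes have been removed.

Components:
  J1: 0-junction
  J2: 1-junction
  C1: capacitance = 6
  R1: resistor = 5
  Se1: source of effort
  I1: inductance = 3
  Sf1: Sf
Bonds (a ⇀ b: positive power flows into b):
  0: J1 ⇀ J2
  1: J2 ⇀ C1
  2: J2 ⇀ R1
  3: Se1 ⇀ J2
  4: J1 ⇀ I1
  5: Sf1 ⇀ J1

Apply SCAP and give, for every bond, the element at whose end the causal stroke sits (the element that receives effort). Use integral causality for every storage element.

b0 stroke at J1
b1 stroke at J2
b2 stroke at J2
b3 stroke at J2
b4 stroke at I1
b5 stroke at Sf1

β3 →J2  (Se1 fixes effort; stroke away)
β5 →Sf1  (Sf1: flow source, stroke at near end)
β1 →J2  (C1: C, integral causality)
β4 →I1  (prefer integral on I1)
β0 →J1  (J1: last free bond brings effort in)
β2 →J2  (J2: bond 0 brought flow, rest push out)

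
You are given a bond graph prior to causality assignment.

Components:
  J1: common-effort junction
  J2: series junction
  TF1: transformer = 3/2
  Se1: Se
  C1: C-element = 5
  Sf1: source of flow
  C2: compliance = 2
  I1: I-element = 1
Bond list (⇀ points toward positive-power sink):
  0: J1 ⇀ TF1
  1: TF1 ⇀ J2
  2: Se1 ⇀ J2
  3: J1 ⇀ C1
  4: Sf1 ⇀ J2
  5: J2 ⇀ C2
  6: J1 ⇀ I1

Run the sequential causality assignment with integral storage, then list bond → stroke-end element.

b2 stroke at J2  (Se1 (Se) sets effort on bond)
b4 stroke at Sf1  (Sf1: flow source, stroke at near end)
b1 stroke at J2  (J2 flow already set via bond 4)
b5 stroke at J2  (J2 flow already set via bond 4)
b0 stroke at TF1  (TF1: transformer flips bond 1)
b3 stroke at J1  (C1: C, integral causality)
b6 stroke at I1  (J1: bond 3 brought effort, rest push out)

bond 0 stroke at TF1
bond 1 stroke at J2
bond 2 stroke at J2
bond 3 stroke at J1
bond 4 stroke at Sf1
bond 5 stroke at J2
bond 6 stroke at I1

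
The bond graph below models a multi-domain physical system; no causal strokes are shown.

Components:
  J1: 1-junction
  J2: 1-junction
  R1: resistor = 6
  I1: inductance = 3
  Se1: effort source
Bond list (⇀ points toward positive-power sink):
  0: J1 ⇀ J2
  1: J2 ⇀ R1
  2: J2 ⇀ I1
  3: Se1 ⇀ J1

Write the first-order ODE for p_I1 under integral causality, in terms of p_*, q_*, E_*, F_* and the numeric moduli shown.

dp_I1/dt = E_Se1 - 2*p_I1

β3 stroke→J1  (Se1: effort source, stroke at far end)
β0 stroke→J2  (only one flow-in slot at J1)
β2 stroke→I1  (I1 outputs flow p/I1)
β1 stroke→J2  (1-jn J2 has f-setter on 2)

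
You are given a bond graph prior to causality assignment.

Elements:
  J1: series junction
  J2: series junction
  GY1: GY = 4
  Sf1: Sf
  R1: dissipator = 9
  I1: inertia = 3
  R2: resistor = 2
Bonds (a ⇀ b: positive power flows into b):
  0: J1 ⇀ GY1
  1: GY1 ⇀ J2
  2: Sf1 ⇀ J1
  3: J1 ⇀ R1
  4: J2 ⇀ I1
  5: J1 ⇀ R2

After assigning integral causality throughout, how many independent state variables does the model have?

1  (I1 all integral)

#2 →Sf1  (Sf1: flow source, stroke at near end)
#0 →J1  (1-jn J1 has f-setter on 2)
#3 →J1  (common-f at J1 fixed by 2)
#5 →J1  (1-jn J1 has f-setter on 2)
#1 →J2  (through GY1, causality inverts; strokes same side of GY1)
#4 →I1  (J2 needs exactly one f-in)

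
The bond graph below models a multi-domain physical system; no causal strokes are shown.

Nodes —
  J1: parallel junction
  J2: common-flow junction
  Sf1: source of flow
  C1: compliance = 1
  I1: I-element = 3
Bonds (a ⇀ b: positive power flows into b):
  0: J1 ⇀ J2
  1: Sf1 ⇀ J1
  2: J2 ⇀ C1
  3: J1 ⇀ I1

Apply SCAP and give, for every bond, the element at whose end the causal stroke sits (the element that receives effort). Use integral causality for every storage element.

#0 stroke at J1
#1 stroke at Sf1
#2 stroke at J2
#3 stroke at I1

bond 1 |Sf1  (Sf1 (Sf) sets flow on bond)
bond 2 |J2  (C1 integral (e out))
bond 0 |J1  (J2: last free bond brings flow in)
bond 3 |I1  (0-jn J1 has e-setter on 0)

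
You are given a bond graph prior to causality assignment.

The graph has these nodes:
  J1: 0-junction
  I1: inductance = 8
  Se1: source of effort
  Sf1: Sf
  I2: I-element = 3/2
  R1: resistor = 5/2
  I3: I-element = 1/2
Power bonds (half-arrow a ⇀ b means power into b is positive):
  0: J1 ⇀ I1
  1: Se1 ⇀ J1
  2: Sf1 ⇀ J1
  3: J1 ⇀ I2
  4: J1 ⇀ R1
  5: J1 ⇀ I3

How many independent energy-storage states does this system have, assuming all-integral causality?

#1 stroke→J1  (Se1: effort source, stroke at far end)
#2 stroke→Sf1  (source Sf1 imposes f)
#0 stroke→I1  (J1 effort already set via bond 1)
#3 stroke→I2  (J1 effort already set via bond 1)
#4 stroke→R1  (common-e at J1 fixed by 1)
#5 stroke→I3  (common-e at J1 fixed by 1)

3  (I1, I2, I3 all integral)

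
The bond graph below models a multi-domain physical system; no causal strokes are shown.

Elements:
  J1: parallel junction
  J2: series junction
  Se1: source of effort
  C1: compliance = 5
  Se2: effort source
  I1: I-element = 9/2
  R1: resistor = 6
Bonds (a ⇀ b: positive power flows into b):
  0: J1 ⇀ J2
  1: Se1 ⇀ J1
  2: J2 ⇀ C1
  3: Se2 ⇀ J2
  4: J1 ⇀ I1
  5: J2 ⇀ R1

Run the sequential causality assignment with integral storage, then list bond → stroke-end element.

β0 stroke→J2
β1 stroke→J1
β2 stroke→J2
β3 stroke→J2
β4 stroke→I1
β5 stroke→R1

bond 1 stroke at J1  (source Se1 imposes e)
bond 3 stroke at J2  (Se2 fixes effort; stroke away)
bond 0 stroke at J2  (common-e at J1 fixed by 1)
bond 4 stroke at I1  (J1: bond 1 brought effort, rest push out)
bond 2 stroke at J2  (C1 outputs effort q/C1)
bond 5 stroke at R1  (J2 needs exactly one f-in)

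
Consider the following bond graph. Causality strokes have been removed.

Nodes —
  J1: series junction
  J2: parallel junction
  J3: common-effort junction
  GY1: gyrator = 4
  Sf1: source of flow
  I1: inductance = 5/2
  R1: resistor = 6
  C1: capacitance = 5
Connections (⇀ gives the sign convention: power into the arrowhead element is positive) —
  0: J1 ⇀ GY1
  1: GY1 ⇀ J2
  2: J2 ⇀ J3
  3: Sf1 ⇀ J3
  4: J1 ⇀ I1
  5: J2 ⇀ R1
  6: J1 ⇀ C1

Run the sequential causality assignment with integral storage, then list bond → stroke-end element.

#0 stroke→J1
#1 stroke→J2
#2 stroke→J3
#3 stroke→Sf1
#4 stroke→I1
#5 stroke→R1
#6 stroke→J1

β3 stroke→Sf1  (Sf1: flow source, stroke at near end)
β2 stroke→J3  (J3: last free bond brings effort in)
β4 stroke→I1  (I1: I, integral causality)
β0 stroke→J1  (J1 flow already set via bond 4)
β6 stroke→J1  (1-jn J1 has f-setter on 4)
β1 stroke→J2  (GY1: gyrator matches bond 0)
β5 stroke→R1  (common-e at J2 fixed by 1)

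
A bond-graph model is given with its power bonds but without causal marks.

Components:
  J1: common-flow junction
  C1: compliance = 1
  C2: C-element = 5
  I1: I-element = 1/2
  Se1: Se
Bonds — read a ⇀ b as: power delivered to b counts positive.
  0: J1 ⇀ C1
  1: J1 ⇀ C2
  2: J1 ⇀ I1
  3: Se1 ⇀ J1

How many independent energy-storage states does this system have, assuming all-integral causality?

#3 →J1  (Se1: effort source, stroke at far end)
#0 →J1  (C1: C, integral causality)
#1 →J1  (C2 integral (e out))
#2 →I1  (J1 needs exactly one f-in)

3  (C1, C2, I1 all integral)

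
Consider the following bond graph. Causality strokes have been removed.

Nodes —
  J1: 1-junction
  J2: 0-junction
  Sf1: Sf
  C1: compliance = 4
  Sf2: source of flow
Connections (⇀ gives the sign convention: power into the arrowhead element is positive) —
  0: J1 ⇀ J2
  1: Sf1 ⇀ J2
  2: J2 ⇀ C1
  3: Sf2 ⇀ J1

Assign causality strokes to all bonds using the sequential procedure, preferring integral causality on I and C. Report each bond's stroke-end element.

b1 →Sf1  (Sf1: flow source, stroke at near end)
b3 →Sf2  (Sf2 (Sf) sets flow on bond)
b0 →J1  (J1 flow already set via bond 3)
b2 →J2  (J2: last free bond brings effort in)

#0 stroke→J1
#1 stroke→Sf1
#2 stroke→J2
#3 stroke→Sf2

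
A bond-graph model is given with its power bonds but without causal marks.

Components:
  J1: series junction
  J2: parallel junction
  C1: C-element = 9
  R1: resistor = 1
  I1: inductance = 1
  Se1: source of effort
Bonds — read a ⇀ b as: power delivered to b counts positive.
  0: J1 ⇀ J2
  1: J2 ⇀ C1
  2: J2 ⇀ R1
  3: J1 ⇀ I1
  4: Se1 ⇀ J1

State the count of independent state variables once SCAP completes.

2  (C1, I1 all integral)

b4 stroke→J1  (Se1 fixes effort; stroke away)
b1 stroke→J2  (C1 outputs effort q/C1)
b0 stroke→J1  (J2 effort already set via bond 1)
b2 stroke→R1  (common-e at J2 fixed by 1)
b3 stroke→I1  (only one flow-in slot at J1)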